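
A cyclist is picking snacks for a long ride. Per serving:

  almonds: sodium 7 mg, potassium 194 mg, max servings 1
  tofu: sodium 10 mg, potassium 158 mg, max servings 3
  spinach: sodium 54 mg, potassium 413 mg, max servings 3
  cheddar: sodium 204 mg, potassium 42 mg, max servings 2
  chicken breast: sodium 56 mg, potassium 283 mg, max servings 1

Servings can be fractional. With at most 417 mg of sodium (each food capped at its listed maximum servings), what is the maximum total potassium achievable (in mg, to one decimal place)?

Potassium per mg sodium: almonds 27.71, tofu 15.8, spinach 7.648, chicken breast 5.054, cheddar 0.2059.
Take 1 serving of almonds: uses 7 mg sodium, +194.0 mg potassium (running total 194.0 mg).
Take 3 servings of tofu: uses 30 mg sodium, +474.0 mg potassium (running total 668.0 mg).
Take 3 servings of spinach: uses 162 mg sodium, +1239.0 mg potassium (running total 1907.0 mg).
Take 1 serving of chicken breast: uses 56 mg sodium, +283.0 mg potassium (running total 2190.0 mg).
Take 0.7941 servings of cheddar: uses 162 mg sodium, +33.4 mg potassium (running total 2223.4 mg).
Greedy by best ratio exhausts the sodium allowance optimally: 2223.4 mg.

2223.4 mg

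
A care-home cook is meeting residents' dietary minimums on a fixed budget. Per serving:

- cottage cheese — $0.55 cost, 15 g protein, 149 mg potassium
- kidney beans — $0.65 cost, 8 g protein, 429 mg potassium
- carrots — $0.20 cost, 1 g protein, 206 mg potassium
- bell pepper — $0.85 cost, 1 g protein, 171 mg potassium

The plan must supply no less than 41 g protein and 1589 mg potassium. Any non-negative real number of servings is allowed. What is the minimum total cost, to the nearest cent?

$2.49

cottage cheese only: max(41/15, 1589/149) = 10.66 servings → $5.87.
kidney beans only: max(41/8, 1589/429) = 5.125 servings → $3.33.
carrots only: max(41/1, 1589/206) = 41 servings → $8.20.
bell pepper only: max(41/1, 1589/171) = 41 servings → $34.85.
cottage cheese + kidney beans with both tight: 0.9302 servings and 3.381 servings → $2.71.
cottage cheese + carrots with both tight: 2.332 servings and 6.027 servings → $2.49.
cottage cheese + bell pepper with both tight: 2.244 servings and 7.337 servings → $7.47.
kidney beans + carrots: the both-tight solution has a negative serving — not a feasible corner.
kidney beans + bell pepper: the both-tight solution has a negative serving — not a feasible corner.
carrots + bell pepper: intersection lies outside the first quadrant.
Cheapest feasible corner: $2.49.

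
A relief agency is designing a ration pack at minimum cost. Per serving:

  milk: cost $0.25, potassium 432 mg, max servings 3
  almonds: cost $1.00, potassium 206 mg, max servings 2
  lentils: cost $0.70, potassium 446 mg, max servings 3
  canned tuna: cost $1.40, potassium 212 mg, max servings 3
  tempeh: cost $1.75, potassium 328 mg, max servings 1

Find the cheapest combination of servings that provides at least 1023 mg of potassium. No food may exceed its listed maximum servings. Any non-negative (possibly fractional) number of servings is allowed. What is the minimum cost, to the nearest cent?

Cost per mg of potassium: milk $0.0006, lentils $0.0016, almonds $0.0049, tempeh $0.0053, canned tuna $0.0066.
Take 2.368 servings of milk: +1023.0 mg potassium for $0.59 (total $0.59, still need 0.0 mg).
Greedy by cheapest-per-mg is optimal for a single linear constraint, so the minimum cost is $0.59.

$0.59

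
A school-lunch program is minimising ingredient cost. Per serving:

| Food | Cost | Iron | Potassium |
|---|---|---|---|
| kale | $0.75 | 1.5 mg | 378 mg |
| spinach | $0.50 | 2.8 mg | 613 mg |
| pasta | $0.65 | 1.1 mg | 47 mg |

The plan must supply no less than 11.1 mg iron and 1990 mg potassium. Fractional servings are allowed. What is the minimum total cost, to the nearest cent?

With two linear requirements the optimum uses one or two foods; enumerate the corners.
kale only: max(11.1/1.5, 1990/378) = 7.4 servings → $5.55.
spinach only: max(11.1/2.8, 1990/613) = 3.964 servings → $1.98.
pasta only: max(11.1/1.1, 1990/47) = 42.34 servings → $27.52.
kale + spinach: intersection lies outside the first quadrant.
kale + pasta with both tight: 4.829 servings and 3.507 servings → $5.90.
spinach + pasta with both tight: 3.072 servings and 2.271 servings → $3.01.
Cheapest feasible corner: $1.98.

$1.98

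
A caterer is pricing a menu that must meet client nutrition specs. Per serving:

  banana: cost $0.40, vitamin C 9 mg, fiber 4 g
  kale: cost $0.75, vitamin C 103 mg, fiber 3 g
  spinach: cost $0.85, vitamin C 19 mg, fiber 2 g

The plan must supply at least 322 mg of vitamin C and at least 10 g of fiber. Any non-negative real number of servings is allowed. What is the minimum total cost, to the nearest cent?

$2.40

For a min-cost LP with two ≥-constraints, a basic feasible solution has at most two positive variables.
banana only: max(322/9, 10/4) = 35.78 servings → $14.31.
kale only: max(322/103, 10/3) = 3.333 servings → $2.50.
spinach only: max(322/19, 10/2) = 16.95 servings → $14.41.
banana + kale with both tight: 0.1662 servings and 3.112 servings → $2.40.
banana + spinach with both targets exact would need a negative amount; discard.
kale + spinach with both tight: 3.047 servings and 0.4295 servings → $2.65.
Cheapest feasible corner: $2.40.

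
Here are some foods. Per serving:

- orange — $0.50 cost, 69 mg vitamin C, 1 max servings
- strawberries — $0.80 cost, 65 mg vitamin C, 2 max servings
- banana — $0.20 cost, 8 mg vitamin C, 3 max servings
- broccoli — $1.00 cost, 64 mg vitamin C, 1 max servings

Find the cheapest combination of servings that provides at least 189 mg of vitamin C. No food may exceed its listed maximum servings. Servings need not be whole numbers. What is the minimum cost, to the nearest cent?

$1.98

Cost per mg of vitamin C: orange $0.0072, strawberries $0.0123, broccoli $0.0156, banana $0.0250.
Take 1 serving of orange: +69.0 mg vitamin C for $0.50 (total $0.50, still need 120.0 mg).
Take 1.846 servings of strawberries: +120.0 mg vitamin C for $1.48 (total $1.98, still need 0.0 mg).
Filling from the cheapest source first is optimal under one linear minimum: $1.98.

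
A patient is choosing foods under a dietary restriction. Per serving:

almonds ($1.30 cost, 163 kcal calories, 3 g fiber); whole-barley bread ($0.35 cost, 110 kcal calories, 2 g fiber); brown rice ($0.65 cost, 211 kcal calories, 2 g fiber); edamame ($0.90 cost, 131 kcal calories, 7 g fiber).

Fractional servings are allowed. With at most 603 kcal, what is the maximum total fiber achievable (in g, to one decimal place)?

32.2 g

Fiber per kcal: edamame 0.05344, almonds 0.0184, whole-barley bread 0.01818, brown rice 0.009479.
With no serving limits, spend the whole calories allowance on edamame: 603 kcal / 131 kcal × 7 g = 32.2 g.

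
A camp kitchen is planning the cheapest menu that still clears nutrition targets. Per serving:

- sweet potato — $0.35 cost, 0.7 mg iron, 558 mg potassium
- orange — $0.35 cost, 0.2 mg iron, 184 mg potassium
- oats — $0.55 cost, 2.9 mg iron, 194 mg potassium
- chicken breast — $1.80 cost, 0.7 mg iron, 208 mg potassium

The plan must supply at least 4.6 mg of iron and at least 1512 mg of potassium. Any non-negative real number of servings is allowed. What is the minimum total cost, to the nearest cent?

sweet potato only: max(4.6/0.7, 1512/558) = 6.571 servings → $2.30.
orange only: max(4.6/0.2, 1512/184) = 23 servings → $8.05.
oats only: max(4.6/2.9, 1512/194) = 7.794 servings → $4.29.
chicken breast only: max(4.6/0.7, 1512/208) = 7.269 servings → $13.08.
sweet potato + orange with both targets exact would need a negative amount; discard.
sweet potato + oats with both tight: 2.356 servings and 1.018 servings → $1.38.
sweet potato + chicken breast with both tight: 0.4147 servings and 6.157 servings → $11.23.
orange + oats with both tight: 7.058 servings and 1.099 servings → $3.08.
orange + chicken breast with both tight: 1.165 servings and 6.239 servings → $11.64.
oats + chicken breast: intersection lies outside the first quadrant.
So the least-cost plan costs $1.38.

$1.38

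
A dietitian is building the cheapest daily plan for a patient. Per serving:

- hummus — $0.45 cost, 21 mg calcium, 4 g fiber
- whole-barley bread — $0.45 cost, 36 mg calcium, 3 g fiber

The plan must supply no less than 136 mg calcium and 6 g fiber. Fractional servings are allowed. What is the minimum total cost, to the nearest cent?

hummus only: max(136/21, 6/4) = 6.476 servings → $2.91.
whole-barley bread only: max(136/36, 6/3) = 3.778 servings → $1.70.
hummus + whole-barley bread with both targets exact would need a negative amount; discard.
Cheapest feasible corner: $1.70.

$1.70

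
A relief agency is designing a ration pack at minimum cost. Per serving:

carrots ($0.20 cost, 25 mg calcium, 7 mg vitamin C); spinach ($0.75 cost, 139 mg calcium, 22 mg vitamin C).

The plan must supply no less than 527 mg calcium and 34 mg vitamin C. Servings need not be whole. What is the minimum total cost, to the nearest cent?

A basic optimal solution has at most two foods positive. Try each food alone and each pair with both targets met exactly.
carrots only: max(527/25, 34/7) = 21.08 servings → $4.22.
spinach only: max(527/139, 34/22) = 3.791 servings → $2.84.
carrots + spinach: the both-tight solution has a negative serving — not a feasible corner.
So the least-cost plan costs $2.84.

$2.84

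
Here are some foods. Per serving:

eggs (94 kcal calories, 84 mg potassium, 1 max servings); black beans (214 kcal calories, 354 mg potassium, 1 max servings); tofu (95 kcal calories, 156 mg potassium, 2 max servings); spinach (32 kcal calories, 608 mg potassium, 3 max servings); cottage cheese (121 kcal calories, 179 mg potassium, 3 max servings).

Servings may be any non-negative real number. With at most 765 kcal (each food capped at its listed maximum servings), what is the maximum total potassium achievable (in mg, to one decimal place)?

2882.0 mg

Potassium per kcal: spinach 19, black beans 1.654, tofu 1.642, cottage cheese 1.479, eggs 0.8936.
Take 3 servings of spinach: uses 96 kcal, +1824.0 mg potassium (running total 1824.0 mg).
Take 1 serving of black beans: uses 214 kcal, +354.0 mg potassium (running total 2178.0 mg).
Take 2 servings of tofu: uses 190 kcal, +312.0 mg potassium (running total 2490.0 mg).
Take 2.19 servings of cottage cheese: uses 265 kcal, +392.0 mg potassium (running total 2882.0 mg).
Greedy by best ratio exhausts the calories allowance optimally: 2882.0 mg.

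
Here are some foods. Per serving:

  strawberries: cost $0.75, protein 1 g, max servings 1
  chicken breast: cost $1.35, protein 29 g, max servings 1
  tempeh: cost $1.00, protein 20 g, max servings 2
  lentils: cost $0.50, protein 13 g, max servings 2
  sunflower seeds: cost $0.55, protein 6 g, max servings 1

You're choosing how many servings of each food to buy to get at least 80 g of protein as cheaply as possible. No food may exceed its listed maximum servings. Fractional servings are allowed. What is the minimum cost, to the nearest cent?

$3.60

Cost per g of protein: lentils $0.0385, chicken breast $0.0466, tempeh $0.0500, sunflower seeds $0.0917, strawberries $0.7500.
Take 2 servings of lentils: +26.0 g protein for $1.00 (total $1.00, still need 54.0 g).
Take 1 serving of chicken breast: +29.0 g protein for $1.35 (total $2.35, still need 25.0 g).
Take 1.25 servings of tempeh: +25.0 g protein for $1.25 (total $3.60, still need 0.0 g).
Greedy by cheapest-per-g is optimal for a single linear constraint, so the minimum cost is $3.60.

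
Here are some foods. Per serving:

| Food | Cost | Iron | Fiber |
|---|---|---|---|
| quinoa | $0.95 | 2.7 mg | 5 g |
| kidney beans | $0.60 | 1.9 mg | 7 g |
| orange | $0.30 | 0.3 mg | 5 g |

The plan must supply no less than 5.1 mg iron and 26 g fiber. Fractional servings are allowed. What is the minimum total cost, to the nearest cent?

Check every corner: each single food scaled to meet both minima, and each pair solved so both constraints bind.
quinoa only: max(5.1/2.7, 26/5) = 5.2 servings → $4.94.
kidney beans only: max(5.1/1.9, 26/7) = 3.714 servings → $2.23.
orange only: max(5.1/0.3, 26/5) = 17 servings → $5.10.
quinoa + kidney beans with both targets exact would need a negative amount; discard.
quinoa + orange with both tight: 1.475 servings and 3.725 servings → $2.52.
kidney beans + orange with both tight: 2.392 servings and 1.851 servings → $1.99.
The minimum over all feasible corners is $1.99.

$1.99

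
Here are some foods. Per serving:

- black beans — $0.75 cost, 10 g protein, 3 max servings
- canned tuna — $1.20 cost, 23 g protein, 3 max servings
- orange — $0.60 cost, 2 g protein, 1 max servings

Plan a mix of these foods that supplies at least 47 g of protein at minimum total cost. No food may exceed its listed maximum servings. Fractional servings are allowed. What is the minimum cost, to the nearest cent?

$2.45

Cost per g of protein: canned tuna $0.0522, black beans $0.0750, orange $0.3000.
Take 2.043 servings of canned tuna: +47.0 g protein for $2.45 (total $2.45, still need 0.0 g).
Filling from the cheapest source first is optimal under one linear minimum: $2.45.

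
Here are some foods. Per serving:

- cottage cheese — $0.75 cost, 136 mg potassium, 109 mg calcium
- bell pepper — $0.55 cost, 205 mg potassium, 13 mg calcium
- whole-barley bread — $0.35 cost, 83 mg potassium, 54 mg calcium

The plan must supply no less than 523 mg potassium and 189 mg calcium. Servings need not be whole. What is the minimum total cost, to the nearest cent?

$1.81

Compare the cost at each extreme point of the feasible region.
cottage cheese only: max(523/136, 189/109) = 3.846 servings → $2.88.
bell pepper only: max(523/205, 189/13) = 14.54 servings → $8.00.
whole-barley bread only: max(523/83, 189/54) = 6.301 servings → $2.21.
cottage cheese + bell pepper with both tight: 1.553 servings and 1.521 servings → $2.00.
cottage cheese + whole-barley bread: the both-tight solution has a negative serving — not a feasible corner.
bell pepper + whole-barley bread with both tight: 1.257 servings and 3.197 servings → $1.81.
So the least-cost plan costs $1.81.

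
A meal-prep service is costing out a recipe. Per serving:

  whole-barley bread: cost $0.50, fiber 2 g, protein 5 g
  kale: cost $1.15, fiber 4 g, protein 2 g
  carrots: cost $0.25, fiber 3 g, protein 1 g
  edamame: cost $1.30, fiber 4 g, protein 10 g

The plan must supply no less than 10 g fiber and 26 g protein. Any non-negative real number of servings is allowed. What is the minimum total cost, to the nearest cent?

$2.60

This is a tiny linear program; its minimum lies at a vertex of the feasible set. List the vertices and price them.
whole-barley bread only: max(10/2, 26/5) = 5.2 servings → $2.60.
kale only: max(10/4, 26/2) = 13 servings → $14.95.
carrots only: max(10/3, 26/1) = 26 servings → $6.50.
edamame only: max(10/4, 26/10) = 2.6 servings → $3.38.
whole-barley bread + kale: the both-tight solution has a negative serving — not a feasible corner.
whole-barley bread + carrots with both targets exact would need a negative amount; discard.
whole-barley bread + edamame (both tight): parallel constraints — no distinct corner.
kale + carrots: the both-tight solution has a negative serving — not a feasible corner.
kale + edamame: the both-tight solution has a negative serving — not a feasible corner.
carrots + edamame: intersection lies outside the first quadrant.
Cheapest feasible corner: $2.60.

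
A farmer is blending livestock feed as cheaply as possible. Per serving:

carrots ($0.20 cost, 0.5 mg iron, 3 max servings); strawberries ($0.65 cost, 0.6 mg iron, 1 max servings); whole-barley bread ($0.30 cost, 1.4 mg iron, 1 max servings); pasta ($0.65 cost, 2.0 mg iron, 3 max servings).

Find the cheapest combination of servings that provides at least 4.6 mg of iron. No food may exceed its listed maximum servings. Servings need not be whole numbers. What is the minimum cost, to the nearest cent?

Cost per mg of iron: whole-barley bread $0.2143, pasta $0.3250, carrots $0.4000, strawberries $1.0833.
Take 1 serving of whole-barley bread: +1.4 mg iron for $0.30 (total $0.30, still need 3.2 mg).
Take 1.6 servings of pasta: +3.2 mg iron for $1.04 (total $1.34, still need 0.0 mg).
Filling from the cheapest source first is optimal under one linear minimum: $1.34.

$1.34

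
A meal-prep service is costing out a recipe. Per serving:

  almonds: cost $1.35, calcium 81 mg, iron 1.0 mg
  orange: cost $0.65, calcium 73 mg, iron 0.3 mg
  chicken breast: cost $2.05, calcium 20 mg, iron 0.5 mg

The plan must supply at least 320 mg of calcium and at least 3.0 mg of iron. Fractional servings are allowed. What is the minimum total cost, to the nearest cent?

Two binding constraints pin down two serving amounts, so the optimal mix uses at most two foods. The candidates are each food alone (scaled to the tighter of calcium/iron) and each pair with both constraints tight.
almonds only: max(320/81, 3.0/1.0) = 3.951 servings → $5.33.
orange only: max(320/73, 3.0/0.3) = 10 servings → $6.50.
chicken breast only: max(320/20, 3.0/0.5) = 16 servings → $32.80.
almonds + orange with both tight: 2.526 servings and 1.581 servings → $4.44.
almonds + chicken breast: the both-tight solution has a negative serving — not a feasible corner.
orange + chicken breast with both tight: 3.279 servings and 4.033 servings → $10.40.
The minimum over all feasible corners is $4.44.

$4.44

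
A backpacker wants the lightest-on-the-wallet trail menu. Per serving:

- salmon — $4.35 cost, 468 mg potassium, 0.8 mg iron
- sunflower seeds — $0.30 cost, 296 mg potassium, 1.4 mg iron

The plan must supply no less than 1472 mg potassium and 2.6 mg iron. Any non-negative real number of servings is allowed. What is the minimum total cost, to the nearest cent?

salmon only: max(1472/468, 2.6/0.8) = 3.25 servings → $14.14.
sunflower seeds only: max(1472/296, 2.6/1.4) = 4.973 servings → $1.49.
salmon + sunflower seeds with both tight: 3.086 servings and 0.09369 servings → $13.45.
The minimum over all feasible corners is $1.49.

$1.49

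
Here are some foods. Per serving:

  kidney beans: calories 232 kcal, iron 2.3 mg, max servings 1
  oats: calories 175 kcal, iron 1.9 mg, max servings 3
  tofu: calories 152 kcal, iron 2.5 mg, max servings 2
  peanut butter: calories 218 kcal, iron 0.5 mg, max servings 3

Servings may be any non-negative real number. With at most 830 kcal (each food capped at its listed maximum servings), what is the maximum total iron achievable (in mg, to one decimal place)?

10.7 mg

Iron per kcal: tofu 0.01645, oats 0.01086, kidney beans 0.009914, peanut butter 0.002294.
Take 2 servings of tofu: uses 304 kcal, +5.0 mg iron (running total 5.0 mg).
Take 3 servings of oats: uses 525 kcal, +5.7 mg iron (running total 10.7 mg).
Take 0.00431 servings of kidney beans: uses 1 kcal, +0.0 mg iron (running total 10.7 mg).
Filling greedily by iron-per-kcal is optimal for one linear limit, giving 10.7 mg.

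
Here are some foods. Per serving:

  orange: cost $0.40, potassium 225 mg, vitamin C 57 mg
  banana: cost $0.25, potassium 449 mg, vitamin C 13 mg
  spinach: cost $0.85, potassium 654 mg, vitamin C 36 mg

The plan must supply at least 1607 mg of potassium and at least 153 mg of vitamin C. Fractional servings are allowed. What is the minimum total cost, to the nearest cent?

$1.47

The cheapest plan sits at a corner of the feasible region — with two constraints it uses at most two foods.
orange only: max(1607/225, 153/57) = 7.142 servings → $2.86.
banana only: max(1607/449, 153/13) = 11.77 servings → $2.94.
spinach only: max(1607/654, 153/36) = 4.25 servings → $3.61.
orange + banana with both tight: 2.109 servings and 2.522 servings → $1.47.
orange + spinach with both tight: 1.447 servings and 1.959 servings → $2.24.
banana + spinach: the both-tight solution has a negative serving — not a feasible corner.
So the least-cost plan costs $1.47.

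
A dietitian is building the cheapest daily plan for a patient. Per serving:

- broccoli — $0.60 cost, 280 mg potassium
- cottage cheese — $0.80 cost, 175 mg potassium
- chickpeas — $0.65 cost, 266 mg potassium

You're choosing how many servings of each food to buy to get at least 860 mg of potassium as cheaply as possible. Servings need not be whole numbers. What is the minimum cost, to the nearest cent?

Cost per mg of potassium: broccoli $0.0021, chickpeas $0.0024, cottage cheese $0.0046.
With no serving limits, use only broccoli: 860 mg / 280 mg = 3.071 servings × $0.60 = $1.84.

$1.84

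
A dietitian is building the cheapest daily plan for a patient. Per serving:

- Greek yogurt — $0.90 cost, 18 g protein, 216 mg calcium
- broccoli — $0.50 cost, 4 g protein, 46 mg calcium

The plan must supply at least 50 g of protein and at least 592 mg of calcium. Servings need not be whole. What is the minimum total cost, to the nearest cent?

A basic optimal solution has at most two foods positive. Try each food alone and each pair with both targets met exactly.
Greek yogurt only: max(50/18, 592/216) = 2.778 servings → $2.50.
broccoli only: max(50/4, 592/46) = 12.87 servings → $6.43.
Greek yogurt + broccoli with both tight: 1.889 servings and 4 servings → $3.70.
Cheapest feasible corner: $2.50.

$2.50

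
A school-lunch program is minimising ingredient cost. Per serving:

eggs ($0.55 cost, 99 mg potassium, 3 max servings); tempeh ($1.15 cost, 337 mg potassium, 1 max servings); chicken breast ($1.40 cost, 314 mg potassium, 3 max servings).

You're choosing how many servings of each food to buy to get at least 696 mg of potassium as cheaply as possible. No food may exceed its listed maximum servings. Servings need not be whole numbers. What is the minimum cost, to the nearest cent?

$2.75

Cost per mg of potassium: tempeh $0.0034, chicken breast $0.0045, eggs $0.0056.
Take 1 serving of tempeh: +337.0 mg potassium for $1.15 (total $1.15, still need 359.0 mg).
Take 1.143 servings of chicken breast: +359.0 mg potassium for $1.60 (total $2.75, still need 0.0 mg).
Filling from the cheapest source first is optimal under one linear minimum: $2.75.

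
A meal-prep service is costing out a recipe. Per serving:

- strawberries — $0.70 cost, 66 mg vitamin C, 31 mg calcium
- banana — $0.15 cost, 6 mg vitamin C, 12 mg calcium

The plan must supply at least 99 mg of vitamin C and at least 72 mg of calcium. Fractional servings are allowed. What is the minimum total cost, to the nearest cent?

$1.29

strawberries only: max(99/66, 72/31) = 2.323 servings → $1.63.
banana only: max(99/6, 72/12) = 16.5 servings → $2.48.
strawberries + banana with both tight: 1.248 servings and 2.777 servings → $1.29.
The minimum over all feasible corners is $1.29.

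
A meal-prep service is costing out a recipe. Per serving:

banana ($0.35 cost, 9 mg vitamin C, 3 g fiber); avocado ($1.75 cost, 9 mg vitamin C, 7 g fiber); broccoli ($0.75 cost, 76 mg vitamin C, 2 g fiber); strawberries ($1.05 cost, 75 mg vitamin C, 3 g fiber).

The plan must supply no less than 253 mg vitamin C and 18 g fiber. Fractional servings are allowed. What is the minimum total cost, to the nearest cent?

$3.57

Compare the cost at each extreme point of the feasible region.
banana only: max(253/9, 18/3) = 28.11 servings → $9.84.
avocado only: max(253/9, 18/7) = 28.11 servings → $49.19.
broccoli only: max(253/76, 18/2) = 9 servings → $6.75.
strawberries only: max(253/75, 18/3) = 6 servings → $6.30.
banana + avocado: intersection lies outside the first quadrant.
banana + broccoli with both tight: 4.105 servings and 2.843 servings → $3.57.
banana + strawberries with both tight: 2.985 servings and 3.015 servings → $4.21.
avocado + broccoli with both tight: 1.677 servings and 3.13 servings → $5.28.
avocado + strawberries with both tight: 1.187 servings and 3.231 servings → $5.47.
broccoli + strawberries with both targets exact would need a negative amount; discard.
Cheapest feasible corner: $3.57.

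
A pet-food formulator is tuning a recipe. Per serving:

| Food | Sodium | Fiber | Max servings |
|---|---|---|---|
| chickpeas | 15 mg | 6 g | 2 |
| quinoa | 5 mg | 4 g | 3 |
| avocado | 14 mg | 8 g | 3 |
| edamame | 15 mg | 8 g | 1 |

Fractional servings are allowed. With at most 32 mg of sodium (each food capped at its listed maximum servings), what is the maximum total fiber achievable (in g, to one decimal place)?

21.7 g

Fiber per mg sodium: quinoa 0.8, avocado 0.5714, edamame 0.5333, chickpeas 0.4.
Take 3 servings of quinoa: uses 15 mg sodium, +12.0 g fiber (running total 12.0 g).
Take 1.214 servings of avocado: uses 17 mg sodium, +9.7 g fiber (running total 21.7 g).
Filling greedily by fiber-per-mg sodium is optimal for one linear limit, giving 21.7 g.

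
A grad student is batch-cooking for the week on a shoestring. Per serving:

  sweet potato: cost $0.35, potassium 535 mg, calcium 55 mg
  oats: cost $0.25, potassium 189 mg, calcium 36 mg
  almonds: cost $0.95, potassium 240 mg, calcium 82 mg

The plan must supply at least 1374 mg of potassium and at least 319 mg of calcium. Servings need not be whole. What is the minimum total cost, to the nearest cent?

An LP optimum is at a vertex; with two nutrient constraints at most two foods are used. Check each candidate.
sweet potato only: max(1374/535, 319/55) = 5.8 servings → $2.03.
oats only: max(1374/189, 319/36) = 8.861 servings → $2.22.
almonds only: max(1374/240, 319/82) = 5.725 servings → $5.44.
sweet potato + oats: the both-tight solution has a negative serving — not a feasible corner.
sweet potato + almonds with both tight: 1.177 servings and 3.101 servings → $3.36.
oats + almonds with both tight: 5.265 servings and 1.579 servings → $2.82.
Cheapest feasible corner: $2.03.

$2.03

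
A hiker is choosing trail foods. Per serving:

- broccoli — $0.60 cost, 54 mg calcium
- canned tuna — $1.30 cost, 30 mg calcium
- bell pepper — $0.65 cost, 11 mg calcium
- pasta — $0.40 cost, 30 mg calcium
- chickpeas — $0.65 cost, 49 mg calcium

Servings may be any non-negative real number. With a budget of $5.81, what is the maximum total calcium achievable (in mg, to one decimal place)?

Calcium per dollar: broccoli 90, chickpeas 75.38, pasta 75, canned tuna 23.08, bell pepper 16.92.
With no serving limits, spend the whole cost allowance on broccoli: $5.81 / $0.60 × 54 mg = 522.9 mg.

522.9 mg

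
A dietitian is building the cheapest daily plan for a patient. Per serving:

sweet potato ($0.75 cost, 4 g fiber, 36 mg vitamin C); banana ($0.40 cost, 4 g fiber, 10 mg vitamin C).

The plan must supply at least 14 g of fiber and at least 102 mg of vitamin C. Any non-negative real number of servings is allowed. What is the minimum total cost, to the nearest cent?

An LP optimum is at a vertex; with two nutrient constraints at most two foods are used. Check each candidate.
sweet potato only: max(14/4, 102/36) = 3.5 servings → $2.62.
banana only: max(14/4, 102/10) = 10.2 servings → $4.08.
sweet potato + banana with both tight: 2.577 servings and 0.9231 servings → $2.30.
The minimum over all feasible corners is $2.30.

$2.30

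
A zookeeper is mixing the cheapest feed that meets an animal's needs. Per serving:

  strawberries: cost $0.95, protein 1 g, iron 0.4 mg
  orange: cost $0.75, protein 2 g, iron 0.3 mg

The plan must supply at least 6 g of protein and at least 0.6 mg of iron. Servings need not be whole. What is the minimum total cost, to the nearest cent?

$2.25

Two binding constraints pin down two serving amounts, so the optimal mix uses at most two foods. The candidates are each food alone (scaled to the tighter of protein/iron) and each pair with both constraints tight.
strawberries only: max(6/1, 0.6/0.4) = 6 servings → $5.70.
orange only: max(6/2, 0.6/0.3) = 3 servings → $2.25.
strawberries + orange with both targets exact would need a negative amount; discard.
So the least-cost plan costs $2.25.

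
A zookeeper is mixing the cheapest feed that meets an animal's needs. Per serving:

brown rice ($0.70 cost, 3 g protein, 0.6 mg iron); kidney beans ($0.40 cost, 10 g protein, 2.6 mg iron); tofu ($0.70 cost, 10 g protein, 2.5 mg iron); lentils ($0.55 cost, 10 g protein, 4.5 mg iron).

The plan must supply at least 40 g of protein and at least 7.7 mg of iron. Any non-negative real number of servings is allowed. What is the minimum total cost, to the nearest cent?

$1.60

The cheapest plan sits at a corner of the feasible region — with two constraints it uses at most two foods.
brown rice only: max(40/3, 7.7/0.6) = 13.33 servings → $9.33.
kidney beans only: max(40/10, 7.7/2.6) = 4 servings → $1.60.
tofu only: max(40/10, 7.7/2.5) = 4 servings → $2.80.
lentils only: max(40/10, 7.7/4.5) = 4 servings → $2.20.
brown rice + kidney beans with both targets exact would need a negative amount; discard.
brown rice + tofu: intersection lies outside the first quadrant.
brown rice + lentils with both targets exact would need a negative amount; discard.
kidney beans + tofu: intersection lies outside the first quadrant.
kidney beans + lentils with both targets exact would need a negative amount; discard.
tofu + lentils: the both-tight solution has a negative serving — not a feasible corner.
The minimum over all feasible corners is $1.60.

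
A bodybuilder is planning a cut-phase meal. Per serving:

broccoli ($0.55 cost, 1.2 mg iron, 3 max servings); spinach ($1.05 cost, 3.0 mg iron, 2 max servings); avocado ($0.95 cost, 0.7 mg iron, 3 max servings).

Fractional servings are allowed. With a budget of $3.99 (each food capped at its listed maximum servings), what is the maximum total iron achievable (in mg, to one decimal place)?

Iron per dollar: spinach 2.857, broccoli 2.182, avocado 0.7368.
Take 2 servings of spinach: spends $2.10, +6.0 mg iron (running total 6.0 mg).
Take 3 servings of broccoli: spends $1.65, +3.6 mg iron (running total 9.6 mg).
Take 0.2526 servings of avocado: spends $0.24, +0.2 mg iron (running total 9.8 mg).
Greedy by best ratio exhausts the cost allowance optimally: 9.8 mg.

9.8 mg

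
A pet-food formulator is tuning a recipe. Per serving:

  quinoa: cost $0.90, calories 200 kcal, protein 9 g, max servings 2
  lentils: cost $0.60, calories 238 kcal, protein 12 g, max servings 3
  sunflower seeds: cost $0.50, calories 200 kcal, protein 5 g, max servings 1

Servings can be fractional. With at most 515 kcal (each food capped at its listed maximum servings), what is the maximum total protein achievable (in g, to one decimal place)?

Protein per kcal: lentils 0.05042, quinoa 0.045, sunflower seeds 0.025.
Take 2.164 servings of lentils: uses 515 kcal, +26.0 g protein (running total 26.0 g).
Greedy by best ratio exhausts the calories allowance optimally: 26.0 g.

26.0 g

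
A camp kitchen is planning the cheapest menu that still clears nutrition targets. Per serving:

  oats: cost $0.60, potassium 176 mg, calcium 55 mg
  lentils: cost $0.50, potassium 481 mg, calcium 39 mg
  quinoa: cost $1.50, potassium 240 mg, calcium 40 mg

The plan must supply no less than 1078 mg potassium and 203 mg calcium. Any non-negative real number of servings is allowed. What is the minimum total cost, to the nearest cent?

A basic optimal solution has at most two foods positive. Try each food alone and each pair with both targets met exactly.
oats only: max(1078/176, 203/55) = 6.125 servings → $3.67.
lentils only: max(1078/481, 203/39) = 5.205 servings → $2.60.
quinoa only: max(1078/240, 203/40) = 5.075 servings → $7.61.
oats + lentils with both tight: 2.838 servings and 1.203 servings → $2.30.
oats + quinoa with both tight: 0.9091 servings and 3.825 servings → $6.28.
lentils + quinoa: the both-tight solution has a negative serving — not a feasible corner.
So the least-cost plan costs $2.30.

$2.30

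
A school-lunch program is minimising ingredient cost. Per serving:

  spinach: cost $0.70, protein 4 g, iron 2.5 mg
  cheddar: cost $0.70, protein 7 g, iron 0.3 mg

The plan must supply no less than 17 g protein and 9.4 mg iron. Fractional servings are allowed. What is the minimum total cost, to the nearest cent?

With two linear requirements the optimum uses one or two foods; enumerate the corners.
spinach only: max(17/4, 9.4/2.5) = 4.25 servings → $2.98.
cheddar only: max(17/7, 9.4/0.3) = 31.33 servings → $21.93.
spinach + cheddar with both tight: 3.724 servings and 0.3006 servings → $2.82.
Cheapest feasible corner: $2.82.

$2.82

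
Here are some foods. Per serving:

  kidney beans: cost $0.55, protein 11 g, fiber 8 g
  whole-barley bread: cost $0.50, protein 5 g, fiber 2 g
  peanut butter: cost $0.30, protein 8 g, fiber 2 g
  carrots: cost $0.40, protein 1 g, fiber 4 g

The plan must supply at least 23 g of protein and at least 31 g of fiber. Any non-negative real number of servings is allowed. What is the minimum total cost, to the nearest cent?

With two linear requirements the optimum uses one or two foods; enumerate the corners.
kidney beans only: max(23/11, 31/8) = 3.875 servings → $2.13.
whole-barley bread only: max(23/5, 31/2) = 15.5 servings → $7.75.
peanut butter only: max(23/8, 31/2) = 15.5 servings → $4.65.
carrots only: max(23/1, 31/4) = 23 servings → $9.20.
kidney beans + whole-barley bread: the both-tight solution has a negative serving — not a feasible corner.
kidney beans + peanut butter: intersection lies outside the first quadrant.
kidney beans + carrots with both tight: 1.694 servings and 4.361 servings → $2.68.
whole-barley bread + peanut butter: the both-tight solution has a negative serving — not a feasible corner.
whole-barley bread + carrots with both tight: 3.389 servings and 6.056 servings → $4.12.
peanut butter + carrots with both tight: 2.033 servings and 6.733 servings → $3.30.
So the least-cost plan costs $2.13.

$2.13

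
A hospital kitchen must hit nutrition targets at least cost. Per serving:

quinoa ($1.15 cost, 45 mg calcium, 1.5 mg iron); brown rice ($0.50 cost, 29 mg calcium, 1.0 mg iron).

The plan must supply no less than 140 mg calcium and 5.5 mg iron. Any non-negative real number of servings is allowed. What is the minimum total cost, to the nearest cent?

$2.75

At the optimum either one food covers both requirements or two foods hit both targets exactly; no other combination can be cheaper.
quinoa only: max(140/45, 5.5/1.5) = 3.667 servings → $4.22.
brown rice only: max(140/29, 5.5/1.0) = 5.5 servings → $2.75.
quinoa + brown rice: intersection lies outside the first quadrant.
The minimum over all feasible corners is $2.75.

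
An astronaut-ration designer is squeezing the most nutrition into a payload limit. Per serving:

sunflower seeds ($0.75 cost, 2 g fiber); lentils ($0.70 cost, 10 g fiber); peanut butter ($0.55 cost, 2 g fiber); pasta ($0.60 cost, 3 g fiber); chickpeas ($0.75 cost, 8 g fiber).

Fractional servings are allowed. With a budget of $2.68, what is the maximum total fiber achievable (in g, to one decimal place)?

Fiber per dollar: lentils 14.29, chickpeas 10.67, pasta 5, peanut butter 3.636, sunflower seeds 2.667.
With no serving limits, spend the whole cost allowance on lentils: $2.68 / $0.70 × 10 g = 38.3 g.

38.3 g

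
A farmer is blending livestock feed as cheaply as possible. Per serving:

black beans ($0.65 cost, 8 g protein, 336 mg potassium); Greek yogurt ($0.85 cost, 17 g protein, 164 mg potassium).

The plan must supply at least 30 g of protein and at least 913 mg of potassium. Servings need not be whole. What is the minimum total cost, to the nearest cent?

Two binding constraints pin down two serving amounts, so the optimal mix uses at most two foods. The candidates are each food alone (scaled to the tighter of protein/potassium) and each pair with both constraints tight.
black beans only: max(30/8, 913/336) = 3.75 servings → $2.44.
Greek yogurt only: max(30/17, 913/164) = 5.567 servings → $4.73.
black beans + Greek yogurt with both tight: 2.409 servings and 0.6309 servings → $2.10.
The minimum over all feasible corners is $2.10.

$2.10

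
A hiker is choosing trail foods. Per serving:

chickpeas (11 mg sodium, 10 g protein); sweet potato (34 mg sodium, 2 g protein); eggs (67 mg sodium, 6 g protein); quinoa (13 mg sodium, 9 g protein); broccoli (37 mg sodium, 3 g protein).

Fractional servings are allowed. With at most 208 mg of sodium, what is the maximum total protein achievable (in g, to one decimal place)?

Protein per mg sodium: chickpeas 0.9091, quinoa 0.6923, eggs 0.08955, broccoli 0.08108, sweet potato 0.05882.
With no serving limits, spend the whole sodium allowance on chickpeas: 208 mg / 11 mg × 10 g = 189.1 g.

189.1 g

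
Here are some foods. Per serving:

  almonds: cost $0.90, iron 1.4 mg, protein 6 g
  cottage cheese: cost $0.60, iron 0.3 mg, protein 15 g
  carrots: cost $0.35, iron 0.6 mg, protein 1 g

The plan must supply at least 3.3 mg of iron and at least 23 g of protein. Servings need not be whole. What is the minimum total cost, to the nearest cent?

$2.38

For a min-cost LP with two ≥-constraints, a basic feasible solution has at most two positive variables.
almonds only: max(3.3/1.4, 23/6) = 3.833 servings → $3.45.
cottage cheese only: max(3.3/0.3, 23/15) = 11 servings → $6.60.
carrots only: max(3.3/0.6, 23/1) = 23 servings → $8.05.
almonds + cottage cheese with both tight: 2.219 servings and 0.6458 servings → $2.38.
almonds + carrots with both targets exact would need a negative amount; discard.
cottage cheese + carrots with both tight: 1.207 servings and 4.897 servings → $2.44.
The minimum over all feasible corners is $2.38.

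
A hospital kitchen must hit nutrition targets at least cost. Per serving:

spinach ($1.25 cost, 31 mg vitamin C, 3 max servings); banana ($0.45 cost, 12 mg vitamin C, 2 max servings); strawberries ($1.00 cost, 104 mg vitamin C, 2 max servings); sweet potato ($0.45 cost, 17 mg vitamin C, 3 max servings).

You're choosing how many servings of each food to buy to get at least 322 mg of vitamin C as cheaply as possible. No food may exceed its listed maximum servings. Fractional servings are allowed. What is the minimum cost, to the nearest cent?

$5.82

Cost per mg of vitamin C: strawberries $0.0096, sweet potato $0.0265, banana $0.0375, spinach $0.0403.
Take 2 servings of strawberries: +208.0 mg vitamin C for $2.00 (total $2.00, still need 114.0 mg).
Take 3 servings of sweet potato: +51.0 mg vitamin C for $1.35 (total $3.35, still need 63.0 mg).
Take 2 servings of banana: +24.0 mg vitamin C for $0.90 (total $4.25, still need 39.0 mg).
Take 1.258 servings of spinach: +39.0 mg vitamin C for $1.57 (total $5.82, still need 0.0 mg).
Greedy by cheapest-per-mg is optimal for a single linear constraint, so the minimum cost is $5.82.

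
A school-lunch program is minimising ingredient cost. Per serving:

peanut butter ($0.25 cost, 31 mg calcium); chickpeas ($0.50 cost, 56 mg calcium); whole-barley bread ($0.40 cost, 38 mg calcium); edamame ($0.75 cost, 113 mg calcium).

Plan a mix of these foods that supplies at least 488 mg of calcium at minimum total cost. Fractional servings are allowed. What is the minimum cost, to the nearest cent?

Cost per mg of calcium: edamame $0.0066, peanut butter $0.0081, chickpeas $0.0089, whole-barley bread $0.0105.
With no serving limits, use only edamame: 488 mg / 113 mg = 4.319 servings × $0.75 = $3.24.

$3.24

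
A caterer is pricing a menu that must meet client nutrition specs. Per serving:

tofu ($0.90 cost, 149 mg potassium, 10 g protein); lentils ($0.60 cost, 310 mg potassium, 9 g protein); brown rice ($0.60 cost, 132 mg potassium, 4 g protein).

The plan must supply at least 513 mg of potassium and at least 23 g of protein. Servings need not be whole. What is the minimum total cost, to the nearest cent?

With two linear requirements the optimum uses one or two foods; enumerate the corners.
tofu only: max(513/149, 23/10) = 3.443 servings → $3.10.
lentils only: max(513/310, 23/9) = 2.556 servings → $1.53.
brown rice only: max(513/132, 23/4) = 5.75 servings → $3.45.
tofu + lentils with both tight: 1.429 servings and 0.9682 servings → $1.87.
tofu + brown rice with both tight: 1.359 servings and 2.352 servings → $2.63.
lentils + brown rice: the both-tight solution has a negative serving — not a feasible corner.
So the least-cost plan costs $1.53.

$1.53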